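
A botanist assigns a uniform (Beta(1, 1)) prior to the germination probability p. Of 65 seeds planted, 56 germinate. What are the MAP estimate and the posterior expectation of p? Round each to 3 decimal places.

p_MAP = 0.862, E[p|data] = 0.851

Posterior: Beta(1+56, 1+9) = Beta(57, 10).
Mode = (57−1)/(57+10−2) = 56/65 = 0.862.
With a flat prior the MAP equals the MLE, 56/65.
Mean = 57/(57+10) = 57/67 = 0.851.
The mean is pulled below the mode by the posterior's left skew.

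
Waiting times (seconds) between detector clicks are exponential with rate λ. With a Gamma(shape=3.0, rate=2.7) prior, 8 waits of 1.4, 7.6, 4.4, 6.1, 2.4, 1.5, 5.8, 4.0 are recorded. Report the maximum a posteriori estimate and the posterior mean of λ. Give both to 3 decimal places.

Σ times = 33.2. Posterior: Gamma(shape = 3.0+8 = 11.0, rate = 2.7+33.2 = 35.9).
Mode = (α−1)/β = 10.0/35.9 = 0.279.
Mean = α/β = 11.0/35.9 = 0.306.

maximum a posteriori estimate = 0.279, posterior mean = 0.306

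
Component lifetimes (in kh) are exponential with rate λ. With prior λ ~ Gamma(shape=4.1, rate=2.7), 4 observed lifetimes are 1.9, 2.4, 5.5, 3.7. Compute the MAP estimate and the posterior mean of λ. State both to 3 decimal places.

MAP estimate = 0.438, posterior mean = 0.500

Σ times = 13.5. Posterior: Gamma(shape = 4.1+4 = 8.1, rate = 2.7+13.5 = 16.2).
Mode = (α−1)/β = 7.1/16.2 = 0.438.
Mean = α/β = 8.1/16.2 = 0.500.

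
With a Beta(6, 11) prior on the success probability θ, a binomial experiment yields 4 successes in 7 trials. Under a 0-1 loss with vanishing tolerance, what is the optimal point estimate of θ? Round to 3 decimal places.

Posterior: Beta(6+4, 11+3) = Beta(10, 14).
Mode = (10−1)/(10+14−2) = 9/22 = 0.409.
Mean = 10/(10+14) = 10/24 = 0.417.
This is the posterior mode — the MAP estimate.

0.409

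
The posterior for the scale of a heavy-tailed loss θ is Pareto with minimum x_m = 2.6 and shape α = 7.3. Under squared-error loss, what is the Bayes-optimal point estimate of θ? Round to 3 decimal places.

3.013

The Pareto density is strictly decreasing on [x_m, ∞), so the mode is x_m = 2.600.
Mean = α·x_m/(α−1) = 7.3·2.6/6.3 = 3.013.
Squared-error loss ⇒ the optimal estimator is the posterior mean.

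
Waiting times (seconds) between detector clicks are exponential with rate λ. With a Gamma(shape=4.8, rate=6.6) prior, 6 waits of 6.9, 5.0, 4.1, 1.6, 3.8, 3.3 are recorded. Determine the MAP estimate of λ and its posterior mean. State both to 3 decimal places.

MAP = 0.313; posterior mean = 0.345

Σ times = 24.7. Posterior: Gamma(shape = 4.8+6 = 10.8, rate = 6.6+24.7 = 31.3).
Mode = (α−1)/β = 9.8/31.3 = 0.313.
Mean = α/β = 10.8/31.3 = 0.345.
The posterior is right-skewed, so the mean exceeds the mode.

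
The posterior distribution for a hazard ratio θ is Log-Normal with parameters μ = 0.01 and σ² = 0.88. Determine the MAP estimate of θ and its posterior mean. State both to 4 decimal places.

MAP estimate = 0.4190, posterior mean = 1.5683

Mode = exp(μ − σ²) = exp(-0.87) = 0.4190.
Mean = exp(μ + σ²/2) = exp(0.450) = 1.5683.
The posterior is right-skewed, so the mean exceeds the mode.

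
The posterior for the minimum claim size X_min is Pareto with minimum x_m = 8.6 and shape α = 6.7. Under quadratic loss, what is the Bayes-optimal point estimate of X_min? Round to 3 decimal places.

The Pareto density is strictly decreasing on [x_m, ∞), so the mode is x_m = 8.600.
Mean = α·x_m/(α−1) = 6.7·8.6/5.7 = 10.109.
Quadratic loss ⇒ the optimal estimator is the posterior mean.

10.109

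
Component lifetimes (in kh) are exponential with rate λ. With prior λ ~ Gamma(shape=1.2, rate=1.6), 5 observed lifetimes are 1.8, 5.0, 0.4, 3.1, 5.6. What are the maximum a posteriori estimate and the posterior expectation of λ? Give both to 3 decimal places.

maximum a posteriori estimate = 0.297, posterior expectation = 0.354

Σ times = 15.9. Posterior: Gamma(shape = 1.2+5 = 6.2, rate = 1.6+15.9 = 17.5).
Mode = (α−1)/β = 5.2/17.5 = 0.297.
Mean = α/β = 6.2/17.5 = 0.354.
The mean is pulled above the mode by the posterior's right skew.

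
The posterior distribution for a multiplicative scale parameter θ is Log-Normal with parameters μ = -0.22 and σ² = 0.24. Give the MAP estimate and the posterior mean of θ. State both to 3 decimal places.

θ_MAP = 0.631, E[θ|data] = 0.905

Mode = exp(μ − σ²) = exp(-0.46) = 0.631.
Mean = exp(μ + σ²/2) = exp(-0.100) = 0.905.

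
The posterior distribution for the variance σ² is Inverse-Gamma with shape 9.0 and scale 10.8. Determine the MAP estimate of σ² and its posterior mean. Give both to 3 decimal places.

MAP = 1.080; posterior mean = 1.350

Mode = β/(α+1) = 10.8/10.0 = 1.080.
Mean = β/(α−1) = 10.8/8.0 = 1.350.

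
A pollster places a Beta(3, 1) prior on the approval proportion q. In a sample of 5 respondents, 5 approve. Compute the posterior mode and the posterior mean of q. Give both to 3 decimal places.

posterior mode = 1.000, posterior mean = 0.889

Posterior: Beta(3+5, 1+0) = Beta(8, 1).
Since β = 1 ≤ 1 and α > 1, the Beta density is monotone increasing on [0,1]; the mode is at 1.
Mean = 8/(8+1) = 0.889.
The mean is pulled below the mode by the posterior's left skew.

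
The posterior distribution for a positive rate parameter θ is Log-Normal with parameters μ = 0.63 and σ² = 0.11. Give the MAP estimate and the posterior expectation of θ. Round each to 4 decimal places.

Mode = exp(μ − σ²) = exp(0.52) = 1.6820.
Mean = exp(μ + σ²/2) = exp(0.685) = 1.9838.

θ_MAP = 1.6820, E[θ|data] = 1.9838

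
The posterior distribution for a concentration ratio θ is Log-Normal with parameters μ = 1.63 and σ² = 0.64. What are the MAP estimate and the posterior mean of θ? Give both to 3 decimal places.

Mode = exp(μ − σ²) = exp(0.99) = 2.691.
Mean = exp(μ + σ²/2) = exp(1.950) = 7.029.
The posterior is right-skewed, so the mean exceeds the mode.

θ_MAP = 2.691, E[θ|data] = 7.029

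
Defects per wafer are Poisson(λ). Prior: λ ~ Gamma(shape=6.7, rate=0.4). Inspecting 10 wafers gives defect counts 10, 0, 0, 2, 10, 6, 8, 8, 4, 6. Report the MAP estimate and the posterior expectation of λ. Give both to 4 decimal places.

Σ counts = 54. Posterior: Gamma(shape = 6.7+54 = 60.7, rate = 0.4+10 = 10.4).
Mode = (α−1)/β = 59.7/10.4 = 5.7404.
Mean = α/β = 60.7/10.4 = 5.8365.
Right-skewed posterior ⇒ mode < mean.

λ_MAP = 5.7404, E[λ|data] = 5.8365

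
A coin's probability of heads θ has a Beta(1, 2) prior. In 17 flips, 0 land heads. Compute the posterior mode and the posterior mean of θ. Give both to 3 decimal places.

Posterior: Beta(1+0, 2+17) = Beta(1, 19).
Since α = 1 ≤ 1 and β > 1, the Beta density is monotone decreasing on [0,1]; the mode is at 0.
Mean = 1/(1+19) = 0.050.
The posterior is right-skewed, so the mean exceeds the mode.

posterior mode = 0.000, posterior mean = 0.050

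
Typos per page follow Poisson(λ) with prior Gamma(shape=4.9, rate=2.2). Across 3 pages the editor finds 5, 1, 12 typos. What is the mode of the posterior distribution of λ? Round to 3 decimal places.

4.212

Σ counts = 18. Posterior: Gamma(shape = 4.9+18 = 22.9, rate = 2.2+3 = 5.2).
Mode = (α−1)/β = 21.9/5.2 = 4.212.
Mean = α/β = 22.9/5.2 = 4.404.
This is the posterior mode — the MAP estimate.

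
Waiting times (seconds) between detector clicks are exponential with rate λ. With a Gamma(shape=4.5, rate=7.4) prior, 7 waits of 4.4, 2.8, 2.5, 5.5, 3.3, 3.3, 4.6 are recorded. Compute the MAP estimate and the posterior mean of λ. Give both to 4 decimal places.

Σ times = 26.4. Posterior: Gamma(shape = 4.5+7 = 11.5, rate = 7.4+26.4 = 33.8).
Mode = (α−1)/β = 10.5/33.8 = 0.3107.
Mean = α/β = 11.5/33.8 = 0.3402.

λ_MAP = 0.3107, E[λ|data] = 0.3402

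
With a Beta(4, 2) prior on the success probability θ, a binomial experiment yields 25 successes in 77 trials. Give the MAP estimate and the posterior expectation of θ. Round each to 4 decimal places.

Posterior: Beta(4+25, 2+52) = Beta(29, 54).
Mode = (29−1)/(29+54−2) = 28/81 = 0.3457.
Mean = 29/(29+54) = 29/83 = 0.3494.

MAP = 0.3457; posterior mean = 0.3494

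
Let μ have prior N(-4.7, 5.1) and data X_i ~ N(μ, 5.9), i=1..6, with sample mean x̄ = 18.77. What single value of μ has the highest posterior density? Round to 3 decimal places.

14.976

Posterior for μ is Normal. Precision-weighted mean: (1/5.1·-4.7 + 6/5.9·18.77) / (1/5.1 + 6/5.9) = 14.976.
A Normal posterior is symmetric, so mode = mean.
This is the posterior mode — the MAP estimate.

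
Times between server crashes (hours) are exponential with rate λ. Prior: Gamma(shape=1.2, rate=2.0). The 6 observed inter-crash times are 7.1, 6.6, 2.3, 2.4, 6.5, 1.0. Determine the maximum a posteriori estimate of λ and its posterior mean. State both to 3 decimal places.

Σ times = 25.9. Posterior: Gamma(shape = 1.2+6 = 7.2, rate = 2.0+25.9 = 27.9).
Mode = (α−1)/β = 6.2/27.9 = 0.222.
Mean = α/β = 7.2/27.9 = 0.258.

MAP = 0.222; posterior mean = 0.258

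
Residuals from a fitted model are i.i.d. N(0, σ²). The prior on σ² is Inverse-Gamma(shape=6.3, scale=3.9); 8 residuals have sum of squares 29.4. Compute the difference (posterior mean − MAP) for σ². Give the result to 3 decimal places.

0.354

Posterior: Inverse-Gamma(shape = 6.3+8/2 = 10.3, scale = 3.9+29.4/2 = 18.6).
Mode = β/(α+1) = 18.6/11.3 = 1.646.
Mean = β/(α−1) = 18.6/9.3 = 2.000.
Difference = 2.000 − 1.646 = 0.354.
The mean is pulled above the mode by the posterior's right skew.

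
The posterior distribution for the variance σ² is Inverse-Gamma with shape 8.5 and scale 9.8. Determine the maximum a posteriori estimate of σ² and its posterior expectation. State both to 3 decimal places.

maximum a posteriori estimate = 1.032, posterior expectation = 1.307

Mode = β/(α+1) = 9.8/9.5 = 1.032.
Mean = β/(α−1) = 9.8/7.5 = 1.307.
The posterior is right-skewed, so the mean exceeds the mode.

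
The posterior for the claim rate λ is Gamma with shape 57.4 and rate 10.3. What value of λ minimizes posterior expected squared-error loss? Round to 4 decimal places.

Mode = (α−1)/β = 56.4/10.3 = 5.4757.
Mean = α/β = 57.4/10.3 = 5.5728.
Squared-error loss ⇒ the optimal estimator is the posterior mean.

5.5728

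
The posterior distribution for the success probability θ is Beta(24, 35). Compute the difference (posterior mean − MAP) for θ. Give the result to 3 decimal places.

Mode = (24−1)/(24+35−2) = 23/57 = 0.404.
Mean = 24/(24+35) = 24/59 = 0.407.
Difference = 0.407 − 0.404 = 0.003.
The mean is pulled above the mode by the posterior's right skew.

0.003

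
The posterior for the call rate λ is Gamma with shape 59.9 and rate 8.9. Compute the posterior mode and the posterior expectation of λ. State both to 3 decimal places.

λ_MAP = 6.618, E[λ|data] = 6.730

Mode = (α−1)/β = 58.9/8.9 = 6.618.
Mean = α/β = 59.9/8.9 = 6.730.
Mean > mode: the posterior has a right tail.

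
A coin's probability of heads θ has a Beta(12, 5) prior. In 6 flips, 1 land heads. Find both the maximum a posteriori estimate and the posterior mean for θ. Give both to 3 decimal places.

maximum a posteriori estimate = 0.571, posterior mean = 0.565

Posterior: Beta(12+1, 5+5) = Beta(13, 10).
Mode = (13−1)/(13+10−2) = 12/21 = 0.571.
Mean = 13/(13+10) = 13/23 = 0.565.
The mean is pulled below the mode by the posterior's left skew.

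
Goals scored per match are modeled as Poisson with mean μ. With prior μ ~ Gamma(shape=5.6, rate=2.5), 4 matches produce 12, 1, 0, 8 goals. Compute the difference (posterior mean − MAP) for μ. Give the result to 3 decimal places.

Σ counts = 21. Posterior: Gamma(shape = 5.6+21 = 26.6, rate = 2.5+4 = 6.5).
Mode = (α−1)/β = 25.6/6.5 = 3.938.
Mean = α/β = 26.6/6.5 = 4.092.
Difference = 4.092 − 3.938 = 0.154.

0.154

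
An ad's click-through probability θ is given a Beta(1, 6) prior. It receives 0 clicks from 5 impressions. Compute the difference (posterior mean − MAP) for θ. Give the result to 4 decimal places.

Posterior: Beta(1+0, 6+5) = Beta(1, 11).
Since α = 1 ≤ 1 and β > 1, the Beta density is monotone decreasing on [0,1]; the mode is at 0.
Mean = 1/(1+11) = 0.0833.
Difference = 0.0833 − 0.0000 = 0.0833.

0.0833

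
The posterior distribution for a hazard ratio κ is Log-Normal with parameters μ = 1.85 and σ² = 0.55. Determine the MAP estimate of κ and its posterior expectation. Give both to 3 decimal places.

κ_MAP = 3.669, E[κ|data] = 8.373

Mode = exp(μ − σ²) = exp(1.30) = 3.669.
Mean = exp(μ + σ²/2) = exp(2.125) = 8.373.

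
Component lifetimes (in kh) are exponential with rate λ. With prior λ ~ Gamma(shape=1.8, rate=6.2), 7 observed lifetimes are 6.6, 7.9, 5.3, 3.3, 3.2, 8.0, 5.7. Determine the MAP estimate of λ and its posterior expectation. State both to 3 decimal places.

λ_MAP = 0.169, E[λ|data] = 0.190

Σ times = 40.0. Posterior: Gamma(shape = 1.8+7 = 8.8, rate = 6.2+40.0 = 46.2).
Mode = (α−1)/β = 7.8/46.2 = 0.169.
Mean = α/β = 8.8/46.2 = 0.190.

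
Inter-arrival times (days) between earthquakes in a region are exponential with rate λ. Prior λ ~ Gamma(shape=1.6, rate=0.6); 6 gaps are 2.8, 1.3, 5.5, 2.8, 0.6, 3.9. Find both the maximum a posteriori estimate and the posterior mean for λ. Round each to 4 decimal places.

MAP = 0.3771, posterior mean = 0.4343

Σ times = 16.9. Posterior: Gamma(shape = 1.6+6 = 7.6, rate = 0.6+16.9 = 17.5).
Mode = (α−1)/β = 6.6/17.5 = 0.3771.
Mean = α/β = 7.6/17.5 = 0.4343.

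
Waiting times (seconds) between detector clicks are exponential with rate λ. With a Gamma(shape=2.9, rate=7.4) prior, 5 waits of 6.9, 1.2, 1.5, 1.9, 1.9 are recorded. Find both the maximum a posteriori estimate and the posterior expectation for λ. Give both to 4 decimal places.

Σ times = 13.4. Posterior: Gamma(shape = 2.9+5 = 7.9, rate = 7.4+13.4 = 20.8).
Mode = (α−1)/β = 6.9/20.8 = 0.3317.
Mean = α/β = 7.9/20.8 = 0.3798.
Mean > mode: the posterior has a right tail.

λ_MAP = 0.3317, E[λ|data] = 0.3798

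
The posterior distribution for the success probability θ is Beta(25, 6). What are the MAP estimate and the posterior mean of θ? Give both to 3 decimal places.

Mode = (25−1)/(25+6−2) = 24/29 = 0.828.
Mean = 25/(25+6) = 25/31 = 0.806.
The posterior is left-skewed, so the mode exceeds the mean.

MAP: 0.828. Posterior mean: 0.806.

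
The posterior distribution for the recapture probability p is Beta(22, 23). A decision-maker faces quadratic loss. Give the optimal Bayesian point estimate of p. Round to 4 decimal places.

0.4889

Mode = (22−1)/(22+23−2) = 21/43 = 0.4884.
Mean = 22/(22+23) = 22/45 = 0.4889.
Quadratic loss ⇒ the optimal estimator is the posterior mean.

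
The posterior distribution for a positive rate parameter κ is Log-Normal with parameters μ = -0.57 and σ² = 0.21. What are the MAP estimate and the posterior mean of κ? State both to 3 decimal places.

κ_MAP = 0.458, E[κ|data] = 0.628

Mode = exp(μ − σ²) = exp(-0.78) = 0.458.
Mean = exp(μ + σ²/2) = exp(-0.465) = 0.628.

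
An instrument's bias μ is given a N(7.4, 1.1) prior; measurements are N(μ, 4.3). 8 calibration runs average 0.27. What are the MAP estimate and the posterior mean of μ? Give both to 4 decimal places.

MAP estimate = 2.6104, posterior mean = 2.6104

Posterior for μ is Normal. Precision-weighted mean: (1/1.1·7.4 + 8/4.3·0.27) / (1/1.1 + 8/4.3) = 2.6104.
A Normal posterior is symmetric, so mode = mean.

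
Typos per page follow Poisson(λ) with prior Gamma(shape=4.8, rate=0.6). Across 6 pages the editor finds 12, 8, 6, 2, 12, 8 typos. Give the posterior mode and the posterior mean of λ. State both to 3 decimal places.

MAP = 7.848; posterior mean = 8.000

Σ counts = 48. Posterior: Gamma(shape = 4.8+48 = 52.8, rate = 0.6+6 = 6.6).
Mode = (α−1)/β = 51.8/6.6 = 7.848.
Mean = α/β = 52.8/6.6 = 8.000.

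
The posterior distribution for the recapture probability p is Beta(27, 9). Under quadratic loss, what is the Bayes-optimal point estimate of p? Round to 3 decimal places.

0.750

Mode = (27−1)/(27+9−2) = 26/34 = 0.765.
Mean = 27/(27+9) = 27/36 = 0.750.
Quadratic loss ⇒ the optimal estimator is the posterior mean.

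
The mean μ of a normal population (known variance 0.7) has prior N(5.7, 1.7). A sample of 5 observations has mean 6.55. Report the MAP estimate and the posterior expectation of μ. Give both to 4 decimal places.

Posterior for μ is Normal. Precision-weighted mean: (1/1.7·5.7 + 5/0.7·6.55) / (1/1.7 + 5/0.7) = 6.4853.
A Normal posterior is symmetric, so mode = mean.

μ_MAP = 6.4853, E[μ|data] = 6.4853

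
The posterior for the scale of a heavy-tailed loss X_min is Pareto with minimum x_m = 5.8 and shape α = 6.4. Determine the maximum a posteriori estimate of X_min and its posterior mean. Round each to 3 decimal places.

MAP = 5.800; posterior mean = 6.874

The Pareto density is strictly decreasing on [x_m, ∞), so the mode is x_m = 5.800.
Mean = α·x_m/(α−1) = 6.4·5.8/5.4 = 6.874.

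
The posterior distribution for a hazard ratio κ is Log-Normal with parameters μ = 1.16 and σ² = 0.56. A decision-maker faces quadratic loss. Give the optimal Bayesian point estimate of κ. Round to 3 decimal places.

4.221

Mode = exp(μ − σ²) = exp(0.60) = 1.822.
Mean = exp(μ + σ²/2) = exp(1.440) = 4.221.
Quadratic loss ⇒ the optimal estimator is the posterior mean.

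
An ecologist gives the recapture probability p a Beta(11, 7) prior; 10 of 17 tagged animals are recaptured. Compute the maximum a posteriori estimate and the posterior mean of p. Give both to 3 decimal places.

Posterior: Beta(11+10, 7+7) = Beta(21, 14).
Mode = (21−1)/(21+14−2) = 20/33 = 0.606.
Mean = 21/(21+14) = 21/35 = 0.600.

MAP = 0.606, posterior mean = 0.600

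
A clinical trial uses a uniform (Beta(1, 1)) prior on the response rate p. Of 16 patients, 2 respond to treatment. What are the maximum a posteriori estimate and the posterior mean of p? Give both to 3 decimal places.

MAP = 0.125, posterior mean = 0.167

Posterior: Beta(1+2, 1+14) = Beta(3, 15).
Mode = (3−1)/(3+15−2) = 2/16 = 0.125.
Mean = 3/(3+15) = 3/18 = 0.167.
Right-skewed posterior ⇒ mode < mean.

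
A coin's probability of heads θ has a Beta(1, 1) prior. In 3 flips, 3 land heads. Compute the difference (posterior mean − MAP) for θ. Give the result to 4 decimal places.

-0.2000

Posterior: Beta(1+3, 1+0) = Beta(4, 1).
Since β = 1 ≤ 1 and α > 1, the Beta density is monotone increasing on [0,1]; the mode is at 1.
Mean = 4/(4+1) = 0.8000.
Difference = 0.8000 − 1.0000 = -0.2000.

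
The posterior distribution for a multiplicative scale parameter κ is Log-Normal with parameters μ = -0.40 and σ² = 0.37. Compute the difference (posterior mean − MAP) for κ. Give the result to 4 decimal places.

0.3435

Mode = exp(μ − σ²) = exp(-0.77) = 0.4630.
Mean = exp(μ + σ²/2) = exp(-0.215) = 0.8065.
Difference = 0.8065 − 0.4630 = 0.3435.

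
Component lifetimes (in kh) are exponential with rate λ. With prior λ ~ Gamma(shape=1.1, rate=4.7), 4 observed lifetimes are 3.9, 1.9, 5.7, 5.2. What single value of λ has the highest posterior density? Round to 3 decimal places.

Σ times = 16.7. Posterior: Gamma(shape = 1.1+4 = 5.1, rate = 4.7+16.7 = 21.4).
Mode = (α−1)/β = 4.1/21.4 = 0.192.
Mean = α/β = 5.1/21.4 = 0.238.
This is the posterior mode — the MAP estimate.

0.192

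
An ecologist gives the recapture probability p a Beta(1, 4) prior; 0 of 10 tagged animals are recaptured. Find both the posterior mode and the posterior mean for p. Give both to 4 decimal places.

Posterior: Beta(1+0, 4+10) = Beta(1, 14).
Since α = 1 ≤ 1 and β > 1, the Beta density is monotone decreasing on [0,1]; the mode is at 0.
Mean = 1/(1+14) = 0.0667.
The posterior is right-skewed, so the mean exceeds the mode.

p_MAP = 0.0000, E[p|data] = 0.0667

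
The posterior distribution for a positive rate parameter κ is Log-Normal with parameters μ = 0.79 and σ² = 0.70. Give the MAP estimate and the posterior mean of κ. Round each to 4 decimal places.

MAP = 1.0942, posterior mean = 3.1268

Mode = exp(μ − σ²) = exp(0.09) = 1.0942.
Mean = exp(μ + σ²/2) = exp(1.140) = 3.1268.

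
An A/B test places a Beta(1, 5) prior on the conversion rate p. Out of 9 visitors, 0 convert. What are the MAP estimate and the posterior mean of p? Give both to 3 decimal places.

MAP = 0.000; posterior mean = 0.067

Posterior: Beta(1+0, 5+9) = Beta(1, 14).
Since α = 1 ≤ 1 and β > 1, the Beta density is monotone decreasing on [0,1]; the mode is at 0.
Mean = 1/(1+14) = 0.067.
Mean > mode: the posterior has a right tail.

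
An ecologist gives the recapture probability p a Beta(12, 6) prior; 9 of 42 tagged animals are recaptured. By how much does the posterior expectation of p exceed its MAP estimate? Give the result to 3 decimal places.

Posterior: Beta(12+9, 6+33) = Beta(21, 39).
Mode = (21−1)/(21+39−2) = 20/58 = 0.345.
Mean = 21/(21+39) = 21/60 = 0.350.
Difference = 0.350 − 0.345 = 0.005.
Mean > mode: the posterior has a right tail.

0.005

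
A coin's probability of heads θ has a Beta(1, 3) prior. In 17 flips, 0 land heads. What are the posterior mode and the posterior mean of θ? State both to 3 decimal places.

Posterior: Beta(1+0, 3+17) = Beta(1, 20).
Since α = 1 ≤ 1 and β > 1, the Beta density is monotone decreasing on [0,1]; the mode is at 0.
Mean = 1/(1+20) = 0.048.
Mean > mode: the posterior has a right tail.

MAP = 0.000; posterior mean = 0.048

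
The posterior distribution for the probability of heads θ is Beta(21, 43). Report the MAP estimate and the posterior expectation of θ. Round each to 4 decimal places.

MAP estimate = 0.3226, posterior expectation = 0.3281

Mode = (21−1)/(21+43−2) = 20/62 = 0.3226.
Mean = 21/(21+43) = 21/64 = 0.3281.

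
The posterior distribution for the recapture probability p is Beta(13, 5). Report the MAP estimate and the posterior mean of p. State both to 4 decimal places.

Mode = (13−1)/(13+5−2) = 12/16 = 0.7500.
Mean = 13/(13+5) = 13/18 = 0.7222.
Mode > mean: the posterior has a left tail.

MAP: 0.7500. Posterior mean: 0.7222.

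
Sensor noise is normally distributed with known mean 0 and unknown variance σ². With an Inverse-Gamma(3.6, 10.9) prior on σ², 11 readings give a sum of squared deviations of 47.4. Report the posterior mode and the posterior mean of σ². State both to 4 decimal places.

MAP = 3.4257, posterior mean = 4.2716

Posterior: Inverse-Gamma(shape = 3.6+11/2 = 9.1, scale = 10.9+47.4/2 = 34.6).
Mode = β/(α+1) = 34.6/10.1 = 3.4257.
Mean = β/(α−1) = 34.6/8.1 = 4.2716.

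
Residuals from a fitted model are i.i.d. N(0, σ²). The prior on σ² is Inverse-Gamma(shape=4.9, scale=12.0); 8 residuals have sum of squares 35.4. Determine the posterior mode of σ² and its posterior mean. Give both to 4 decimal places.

Posterior: Inverse-Gamma(shape = 4.9+8/2 = 8.9, scale = 12.0+35.4/2 = 29.7).
Mode = β/(α+1) = 29.7/9.9 = 3.0000.
Mean = β/(α−1) = 29.7/7.9 = 3.7595.

posterior mode = 3.0000, posterior mean = 3.7595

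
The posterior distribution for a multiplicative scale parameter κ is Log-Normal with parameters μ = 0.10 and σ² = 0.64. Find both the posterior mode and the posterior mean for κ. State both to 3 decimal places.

posterior mode = 0.583, posterior mean = 1.522

Mode = exp(μ − σ²) = exp(-0.54) = 0.583.
Mean = exp(μ + σ²/2) = exp(0.420) = 1.522.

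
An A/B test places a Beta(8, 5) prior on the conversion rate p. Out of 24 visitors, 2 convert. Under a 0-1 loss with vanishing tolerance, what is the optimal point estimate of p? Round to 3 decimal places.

0.257

Posterior: Beta(8+2, 5+22) = Beta(10, 27).
Mode = (10−1)/(10+27−2) = 9/35 = 0.257.
Mean = 10/(10+27) = 10/37 = 0.270.
This is the posterior mode — the MAP estimate.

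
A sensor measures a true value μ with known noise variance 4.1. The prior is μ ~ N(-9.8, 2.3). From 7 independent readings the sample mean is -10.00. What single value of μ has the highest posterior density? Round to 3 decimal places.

-9.959

Posterior for μ is Normal. Precision-weighted mean: (1/2.3·-9.8 + 7/4.1·-10.00) / (1/2.3 + 7/4.1) = -9.959.
A Normal posterior is symmetric, so mode = mean.
This is the posterior mode — the MAP estimate.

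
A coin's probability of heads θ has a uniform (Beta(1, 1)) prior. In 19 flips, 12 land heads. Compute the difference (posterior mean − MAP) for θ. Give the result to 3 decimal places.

Posterior: Beta(1+12, 1+7) = Beta(13, 8).
Mode = (13−1)/(13+8−2) = 12/19 = 0.632.
Mean = 13/(13+8) = 13/21 = 0.619.
Difference = 0.619 − 0.632 = -0.013.
Mode > mean: the posterior has a left tail.

-0.013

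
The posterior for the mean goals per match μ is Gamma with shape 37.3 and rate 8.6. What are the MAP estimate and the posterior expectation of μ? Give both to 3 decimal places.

Mode = (α−1)/β = 36.3/8.6 = 4.221.
Mean = α/β = 37.3/8.6 = 4.337.

MAP = 4.221, posterior mean = 4.337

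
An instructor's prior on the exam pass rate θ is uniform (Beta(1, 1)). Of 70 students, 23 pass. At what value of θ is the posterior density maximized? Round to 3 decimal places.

0.329

Posterior: Beta(1+23, 1+47) = Beta(24, 48).
Mode = (24−1)/(24+48−2) = 23/70 = 0.329.
Mean = 24/(24+48) = 24/72 = 0.333.
This is the posterior mode — the MAP estimate.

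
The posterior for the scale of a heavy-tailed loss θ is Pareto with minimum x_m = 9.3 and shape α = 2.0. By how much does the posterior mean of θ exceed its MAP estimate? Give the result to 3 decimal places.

The Pareto density is strictly decreasing on [x_m, ∞), so the mode is x_m = 9.300.
Mean = α·x_m/(α−1) = 2.0·9.3/1.0 = 18.600.
Difference = 18.600 − 9.300 = 9.300.

9.300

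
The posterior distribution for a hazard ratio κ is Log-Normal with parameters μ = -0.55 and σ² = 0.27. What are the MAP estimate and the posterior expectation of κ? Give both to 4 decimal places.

MAP: 0.4404. Posterior mean: 0.6603.

Mode = exp(μ − σ²) = exp(-0.82) = 0.4404.
Mean = exp(μ + σ²/2) = exp(-0.415) = 0.6603.
Mean > mode: the posterior has a right tail.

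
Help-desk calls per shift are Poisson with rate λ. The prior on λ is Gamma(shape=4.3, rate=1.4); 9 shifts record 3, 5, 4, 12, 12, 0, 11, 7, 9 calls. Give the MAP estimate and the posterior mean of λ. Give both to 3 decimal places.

MAP = 6.375; posterior mean = 6.471

Σ counts = 63. Posterior: Gamma(shape = 4.3+63 = 67.3, rate = 1.4+9 = 10.4).
Mode = (α−1)/β = 66.3/10.4 = 6.375.
Mean = α/β = 67.3/10.4 = 6.471.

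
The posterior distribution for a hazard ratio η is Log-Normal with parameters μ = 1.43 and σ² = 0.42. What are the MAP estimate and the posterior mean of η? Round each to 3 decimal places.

Mode = exp(μ − σ²) = exp(1.01) = 2.746.
Mean = exp(μ + σ²/2) = exp(1.640) = 5.155.

MAP estimate = 2.746, posterior mean = 5.155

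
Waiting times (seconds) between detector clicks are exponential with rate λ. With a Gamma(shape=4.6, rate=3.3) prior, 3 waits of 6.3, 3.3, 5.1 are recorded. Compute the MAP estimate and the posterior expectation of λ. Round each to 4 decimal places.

Σ times = 14.7. Posterior: Gamma(shape = 4.6+3 = 7.6, rate = 3.3+14.7 = 18.0).
Mode = (α−1)/β = 6.6/18.0 = 0.3667.
Mean = α/β = 7.6/18.0 = 0.4222.

MAP = 0.3667, posterior mean = 0.4222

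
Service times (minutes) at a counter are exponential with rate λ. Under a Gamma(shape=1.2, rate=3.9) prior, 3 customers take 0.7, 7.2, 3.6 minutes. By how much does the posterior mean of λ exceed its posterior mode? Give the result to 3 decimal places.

0.065

Σ times = 11.5. Posterior: Gamma(shape = 1.2+3 = 4.2, rate = 3.9+11.5 = 15.4).
Mode = (α−1)/β = 3.2/15.4 = 0.208.
Mean = α/β = 4.2/15.4 = 0.273.
Difference = 0.273 − 0.208 = 0.065.
The mean is pulled above the mode by the posterior's right skew.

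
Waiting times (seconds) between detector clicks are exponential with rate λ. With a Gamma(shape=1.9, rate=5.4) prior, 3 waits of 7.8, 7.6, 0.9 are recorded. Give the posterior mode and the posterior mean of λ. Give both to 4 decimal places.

Σ times = 16.3. Posterior: Gamma(shape = 1.9+3 = 4.9, rate = 5.4+16.3 = 21.7).
Mode = (α−1)/β = 3.9/21.7 = 0.1797.
Mean = α/β = 4.9/21.7 = 0.2258.
Right-skewed posterior ⇒ mode < mean.

MAP = 0.1797; posterior mean = 0.2258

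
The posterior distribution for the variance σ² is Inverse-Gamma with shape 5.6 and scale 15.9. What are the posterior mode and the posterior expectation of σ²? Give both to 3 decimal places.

Mode = β/(α+1) = 15.9/6.6 = 2.409.
Mean = β/(α−1) = 15.9/4.6 = 3.457.
The mean is pulled above the mode by the posterior's right skew.

MAP = 2.409, posterior mean = 3.457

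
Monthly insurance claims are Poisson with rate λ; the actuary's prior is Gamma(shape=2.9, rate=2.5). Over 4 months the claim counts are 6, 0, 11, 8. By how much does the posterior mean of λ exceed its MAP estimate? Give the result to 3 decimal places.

0.154

Σ counts = 25. Posterior: Gamma(shape = 2.9+25 = 27.9, rate = 2.5+4 = 6.5).
Mode = (α−1)/β = 26.9/6.5 = 4.138.
Mean = α/β = 27.9/6.5 = 4.292.
Difference = 4.292 − 4.138 = 0.154.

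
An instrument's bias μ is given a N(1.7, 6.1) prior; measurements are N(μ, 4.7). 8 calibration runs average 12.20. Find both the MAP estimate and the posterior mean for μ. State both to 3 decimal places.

Posterior for μ is Normal. Precision-weighted mean: (1/6.1·1.7 + 8/4.7·12.20) / (1/6.1 + 8/4.7) = 11.278.
A Normal posterior is symmetric, so mode = mean.

MAP: 11.278. Posterior mean: 11.278.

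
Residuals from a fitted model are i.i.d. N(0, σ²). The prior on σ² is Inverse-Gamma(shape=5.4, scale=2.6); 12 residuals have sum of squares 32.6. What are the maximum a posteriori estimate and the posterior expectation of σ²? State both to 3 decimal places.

σ²_MAP = 1.524, E[σ²|data] = 1.817

Posterior: Inverse-Gamma(shape = 5.4+12/2 = 11.4, scale = 2.6+32.6/2 = 18.9).
Mode = β/(α+1) = 18.9/12.4 = 1.524.
Mean = β/(α−1) = 18.9/10.4 = 1.817.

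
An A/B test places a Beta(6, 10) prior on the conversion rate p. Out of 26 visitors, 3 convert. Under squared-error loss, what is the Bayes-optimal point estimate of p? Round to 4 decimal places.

Posterior: Beta(6+3, 10+23) = Beta(9, 33).
Mode = (9−1)/(9+33−2) = 8/40 = 0.2000.
Mean = 9/(9+33) = 9/42 = 0.2143.
Squared-error loss ⇒ the optimal estimator is the posterior mean.

0.2143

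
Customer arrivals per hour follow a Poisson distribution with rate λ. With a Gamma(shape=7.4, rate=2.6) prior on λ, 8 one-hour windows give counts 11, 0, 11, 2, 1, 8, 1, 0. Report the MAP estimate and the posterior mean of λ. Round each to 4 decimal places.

Σ counts = 34. Posterior: Gamma(shape = 7.4+34 = 41.4, rate = 2.6+8 = 10.6).
Mode = (α−1)/β = 40.4/10.6 = 3.8113.
Mean = α/β = 41.4/10.6 = 3.9057.

λ_MAP = 3.8113, E[λ|data] = 3.9057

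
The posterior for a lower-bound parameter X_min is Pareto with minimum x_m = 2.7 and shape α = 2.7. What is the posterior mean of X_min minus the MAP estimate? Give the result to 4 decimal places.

1.5882

The Pareto density is strictly decreasing on [x_m, ∞), so the mode is x_m = 2.7000.
Mean = α·x_m/(α−1) = 2.7·2.7/1.7 = 4.2882.
Difference = 4.2882 − 2.7000 = 1.5882.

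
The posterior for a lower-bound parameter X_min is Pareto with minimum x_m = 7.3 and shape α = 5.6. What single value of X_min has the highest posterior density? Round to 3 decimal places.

7.300

The Pareto density is strictly decreasing on [x_m, ∞), so the mode is x_m = 7.300.
Mean = α·x_m/(α−1) = 5.6·7.3/4.6 = 8.887.
This is the posterior mode — the MAP estimate.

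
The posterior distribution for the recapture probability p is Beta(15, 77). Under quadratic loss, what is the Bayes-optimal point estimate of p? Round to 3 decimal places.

0.163

Mode = (15−1)/(15+77−2) = 14/90 = 0.156.
Mean = 15/(15+77) = 15/92 = 0.163.
Quadratic loss ⇒ the optimal estimator is the posterior mean.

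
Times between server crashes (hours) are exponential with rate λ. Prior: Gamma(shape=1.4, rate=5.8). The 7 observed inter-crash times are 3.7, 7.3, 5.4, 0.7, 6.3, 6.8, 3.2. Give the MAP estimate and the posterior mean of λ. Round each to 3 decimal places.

Σ times = 33.4. Posterior: Gamma(shape = 1.4+7 = 8.4, rate = 5.8+33.4 = 39.2).
Mode = (α−1)/β = 7.4/39.2 = 0.189.
Mean = α/β = 8.4/39.2 = 0.214.
Right-skewed posterior ⇒ mode < mean.

MAP: 0.189. Posterior mean: 0.214.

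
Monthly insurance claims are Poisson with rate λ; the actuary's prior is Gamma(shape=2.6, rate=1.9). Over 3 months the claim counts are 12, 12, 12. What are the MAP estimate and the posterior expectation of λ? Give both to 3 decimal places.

MAP: 7.673. Posterior mean: 7.878.

Σ counts = 36. Posterior: Gamma(shape = 2.6+36 = 38.6, rate = 1.9+3 = 4.9).
Mode = (α−1)/β = 37.6/4.9 = 7.673.
Mean = α/β = 38.6/4.9 = 7.878.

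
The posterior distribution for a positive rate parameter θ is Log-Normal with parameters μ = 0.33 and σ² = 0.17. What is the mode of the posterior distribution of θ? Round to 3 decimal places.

Mode = exp(μ − σ²) = exp(0.16) = 1.174.
Mean = exp(μ + σ²/2) = exp(0.415) = 1.514.
This is the posterior mode — the MAP estimate.

1.174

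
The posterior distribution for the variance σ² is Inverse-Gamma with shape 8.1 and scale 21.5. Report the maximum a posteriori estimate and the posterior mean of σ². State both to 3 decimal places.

Mode = β/(α+1) = 21.5/9.1 = 2.363.
Mean = β/(α−1) = 21.5/7.1 = 3.028.
The mean is pulled above the mode by the posterior's right skew.

MAP = 2.363, posterior mean = 3.028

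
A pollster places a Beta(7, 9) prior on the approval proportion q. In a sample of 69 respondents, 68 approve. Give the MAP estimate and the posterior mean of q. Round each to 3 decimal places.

q_MAP = 0.892, E[q|data] = 0.882

Posterior: Beta(7+68, 9+1) = Beta(75, 10).
Mode = (75−1)/(75+10−2) = 74/83 = 0.892.
Mean = 75/(75+10) = 75/85 = 0.882.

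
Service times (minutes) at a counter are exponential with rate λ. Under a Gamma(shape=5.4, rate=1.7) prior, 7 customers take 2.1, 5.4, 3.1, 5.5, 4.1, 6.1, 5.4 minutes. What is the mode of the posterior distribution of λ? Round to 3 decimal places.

0.341

Σ times = 31.7. Posterior: Gamma(shape = 5.4+7 = 12.4, rate = 1.7+31.7 = 33.4).
Mode = (α−1)/β = 11.4/33.4 = 0.341.
Mean = α/β = 12.4/33.4 = 0.371.
This is the posterior mode — the MAP estimate.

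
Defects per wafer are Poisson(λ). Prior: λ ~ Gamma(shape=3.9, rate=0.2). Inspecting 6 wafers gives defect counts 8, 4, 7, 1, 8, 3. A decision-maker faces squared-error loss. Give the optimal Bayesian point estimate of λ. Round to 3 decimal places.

5.629

Σ counts = 31. Posterior: Gamma(shape = 3.9+31 = 34.9, rate = 0.2+6 = 6.2).
Mode = (α−1)/β = 33.9/6.2 = 5.468.
Mean = α/β = 34.9/6.2 = 5.629.
Squared-error loss ⇒ the optimal estimator is the posterior mean.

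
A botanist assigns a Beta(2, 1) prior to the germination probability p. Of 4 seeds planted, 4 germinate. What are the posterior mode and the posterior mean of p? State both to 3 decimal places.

MAP = 1.000, posterior mean = 0.857

Posterior: Beta(2+4, 1+0) = Beta(6, 1).
Since β = 1 ≤ 1 and α > 1, the Beta density is monotone increasing on [0,1]; the mode is at 1.
Mean = 6/(6+1) = 0.857.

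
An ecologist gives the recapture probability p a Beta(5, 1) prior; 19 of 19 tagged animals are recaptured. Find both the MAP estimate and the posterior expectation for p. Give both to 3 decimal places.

p_MAP = 1.000, E[p|data] = 0.960

Posterior: Beta(5+19, 1+0) = Beta(24, 1).
Since β = 1 ≤ 1 and α > 1, the Beta density is monotone increasing on [0,1]; the mode is at 1.
Mean = 24/(24+1) = 0.960.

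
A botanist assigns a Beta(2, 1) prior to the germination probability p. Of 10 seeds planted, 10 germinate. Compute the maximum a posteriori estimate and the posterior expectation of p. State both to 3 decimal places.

MAP = 1.000; posterior mean = 0.923

Posterior: Beta(2+10, 1+0) = Beta(12, 1).
Since β = 1 ≤ 1 and α > 1, the Beta density is monotone increasing on [0,1]; the mode is at 1.
Mean = 12/(12+1) = 0.923.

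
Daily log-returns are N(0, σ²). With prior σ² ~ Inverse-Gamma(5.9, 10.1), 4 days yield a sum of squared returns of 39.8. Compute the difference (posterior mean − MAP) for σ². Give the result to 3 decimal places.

Posterior: Inverse-Gamma(shape = 5.9+4/2 = 7.9, scale = 10.1+39.8/2 = 30.0).
Mode = β/(α+1) = 30.0/8.9 = 3.371.
Mean = β/(α−1) = 30.0/6.9 = 4.348.
Difference = 4.348 − 3.371 = 0.977.
The mean is pulled above the mode by the posterior's right skew.

0.977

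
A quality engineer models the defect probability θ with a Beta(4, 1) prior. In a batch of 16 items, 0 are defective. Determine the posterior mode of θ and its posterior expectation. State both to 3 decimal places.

Posterior: Beta(4+0, 1+16) = Beta(4, 17).
Mode = (4−1)/(4+17−2) = 3/19 = 0.158.
Mean = 4/(4+17) = 4/21 = 0.190.

MAP: 0.158. Posterior mean: 0.190.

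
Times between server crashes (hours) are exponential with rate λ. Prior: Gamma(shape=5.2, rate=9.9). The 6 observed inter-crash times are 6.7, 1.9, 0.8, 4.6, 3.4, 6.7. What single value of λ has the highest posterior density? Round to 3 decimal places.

0.300

Σ times = 24.1. Posterior: Gamma(shape = 5.2+6 = 11.2, rate = 9.9+24.1 = 34.0).
Mode = (α−1)/β = 10.2/34.0 = 0.300.
Mean = α/β = 11.2/34.0 = 0.329.
This is the posterior mode — the MAP estimate.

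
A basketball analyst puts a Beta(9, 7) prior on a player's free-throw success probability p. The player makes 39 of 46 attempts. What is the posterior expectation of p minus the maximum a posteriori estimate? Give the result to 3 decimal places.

-0.009

Posterior: Beta(9+39, 7+7) = Beta(48, 14).
Mode = (48−1)/(48+14−2) = 47/60 = 0.783.
Mean = 48/(48+14) = 48/62 = 0.774.
Difference = 0.774 − 0.783 = -0.009.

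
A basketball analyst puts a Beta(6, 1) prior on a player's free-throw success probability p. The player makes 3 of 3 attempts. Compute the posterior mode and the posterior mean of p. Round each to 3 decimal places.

MAP = 1.000, posterior mean = 0.900

Posterior: Beta(6+3, 1+0) = Beta(9, 1).
Since β = 1 ≤ 1 and α > 1, the Beta density is monotone increasing on [0,1]; the mode is at 1.
Mean = 9/(9+1) = 0.900.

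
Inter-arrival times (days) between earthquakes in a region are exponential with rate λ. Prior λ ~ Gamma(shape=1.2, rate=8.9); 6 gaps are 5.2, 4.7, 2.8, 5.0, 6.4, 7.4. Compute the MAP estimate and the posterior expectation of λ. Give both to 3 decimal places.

MAP: 0.153. Posterior mean: 0.178.

Σ times = 31.5. Posterior: Gamma(shape = 1.2+6 = 7.2, rate = 8.9+31.5 = 40.4).
Mode = (α−1)/β = 6.2/40.4 = 0.153.
Mean = α/β = 7.2/40.4 = 0.178.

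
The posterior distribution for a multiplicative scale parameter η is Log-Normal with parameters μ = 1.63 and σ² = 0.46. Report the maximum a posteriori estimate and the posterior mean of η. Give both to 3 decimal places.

η_MAP = 3.222, E[η|data] = 6.424

Mode = exp(μ − σ²) = exp(1.17) = 3.222.
Mean = exp(μ + σ²/2) = exp(1.860) = 6.424.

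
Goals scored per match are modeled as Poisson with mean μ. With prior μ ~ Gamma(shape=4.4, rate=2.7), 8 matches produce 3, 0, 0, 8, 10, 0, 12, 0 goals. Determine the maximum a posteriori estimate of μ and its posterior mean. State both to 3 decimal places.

Σ counts = 33. Posterior: Gamma(shape = 4.4+33 = 37.4, rate = 2.7+8 = 10.7).
Mode = (α−1)/β = 36.4/10.7 = 3.402.
Mean = α/β = 37.4/10.7 = 3.495.
The posterior is right-skewed, so the mean exceeds the mode.

μ_MAP = 3.402, E[μ|data] = 3.495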